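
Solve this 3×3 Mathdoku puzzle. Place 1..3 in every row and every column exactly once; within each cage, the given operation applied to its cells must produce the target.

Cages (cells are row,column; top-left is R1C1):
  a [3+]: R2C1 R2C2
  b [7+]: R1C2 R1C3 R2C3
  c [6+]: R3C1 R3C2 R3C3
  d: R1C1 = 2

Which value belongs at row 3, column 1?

3

D is a freebie, leaving R1C1 = 2.
Row 1 already has 2, so R1C2 = 3.
3 is placed in row 1, which forces R1C3 = 1.
2 is placed in column 1; hence R2C1 = 1.
Row 2 now contains 1; hence R2C2 = 2.
Row 2 already has 2, so R2C3 = 3.
Column 1 now contains 1, which forces R3C1 = 3.
Column 2 already has 2; hence R3C2 = 1.
3 is placed in column 3; hence R3C3 = 2.
Completed grid: 2 3 1 / 1 2 3 / 3 1 2.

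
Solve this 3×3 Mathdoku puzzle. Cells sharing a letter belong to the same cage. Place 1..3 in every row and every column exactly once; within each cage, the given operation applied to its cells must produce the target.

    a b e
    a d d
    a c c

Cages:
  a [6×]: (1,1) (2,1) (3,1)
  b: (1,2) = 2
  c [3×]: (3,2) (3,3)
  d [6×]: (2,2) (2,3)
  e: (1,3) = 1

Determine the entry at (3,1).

B is a freebie, so (1,2) = 2.
Cage e is given, leaving (1,3) = 1.
2 is placed in column 2; hence (2,2) = 3.
Row 2 now contains 3, leaving (2,3) = 2.
3 is placed in column 2, which forces (3,2) = 1.
Column 3 now contains 1, leaving (3,3) = 3.
1 is placed in row 1; hence (1,1) = 3.
Row 2 already has 2, so (2,1) = 1.
Row 3 already has 3, so (3,1) = 2.
The full grid is 3 2 1 / 1 3 2 / 2 1 3.

2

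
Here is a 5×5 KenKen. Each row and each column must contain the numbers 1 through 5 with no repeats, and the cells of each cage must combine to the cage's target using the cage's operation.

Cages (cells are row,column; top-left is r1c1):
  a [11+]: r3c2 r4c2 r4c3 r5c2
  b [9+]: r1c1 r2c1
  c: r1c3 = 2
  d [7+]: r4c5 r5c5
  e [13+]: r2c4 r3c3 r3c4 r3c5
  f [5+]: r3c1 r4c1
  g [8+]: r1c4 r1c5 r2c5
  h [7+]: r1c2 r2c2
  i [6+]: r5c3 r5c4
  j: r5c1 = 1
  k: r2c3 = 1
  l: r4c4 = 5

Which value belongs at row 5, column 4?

2

C is a freebie, so r1c3 = 2.
Cage k is a single given cell, so r2c3 = 1.
Cage l is a single given cell, which forces r4c4 = 5.
Cage j is a single given cell, so r5c1 = 1.
Cage i needs two cells with sum 6; hence r5c3 = 4.
Cage i needs two cells with sum 6, so r5c4 = 2.
Column 3 already has 4, leaving r4c3 = 3.
Cage f needs two cells with sum 5, leaving r3c1 = 3.
Column 3 already has 3, so r3c3 = 5.
Row 4 now contains 3; hence r4c1 = 2.
Row 4 already has 2, leaving r4c5 = 4.
Cage e needs sum 13, which forces r2c4 = 3.
Row 2 already has 3, leaving r2c5 = 2.
The 4 cells of cage e must have sum 13, leaving r3c4 = 4.
Column 5 already has 4, leaving r3c5 = 1.
Row 4 now contains 4, leaving r4c2 = 1.
The two cells of cage d must have sum 7, leaving r5c5 = 3.
Cage h's pair has sum 7, leaving r1c2 = 3.
Column 4 already has 4; hence r1c4 = 1.
Column 5 already has 1, so r1c5 = 5.
Row 2 now contains 2; hence r2c2 = 4.
4 is placed in row 3; hence r3c2 = 2.
Row 5 already has 3, which forces r5c2 = 5.
5 is placed in row 1, so r1c1 = 4.
Row 2 already has 4, leaving r2c1 = 5.
The full grid is 4 3 2 1 5 / 5 4 1 3 2 / 3 2 5 4 1 / 2 1 3 5 4 / 1 5 4 2 3.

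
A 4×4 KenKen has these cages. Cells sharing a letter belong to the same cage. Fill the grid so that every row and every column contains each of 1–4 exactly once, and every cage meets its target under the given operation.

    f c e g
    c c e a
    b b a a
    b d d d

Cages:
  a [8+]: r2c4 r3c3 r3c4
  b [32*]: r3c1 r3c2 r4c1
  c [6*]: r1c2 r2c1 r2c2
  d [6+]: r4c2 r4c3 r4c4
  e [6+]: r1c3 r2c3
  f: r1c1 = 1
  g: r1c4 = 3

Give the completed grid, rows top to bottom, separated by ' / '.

1 2 4 3 / 3 1 2 4 / 2 4 3 1 / 4 3 1 2

Cage f is given; hence r1c1 = 1.
Cage g is a single given cell, so r1c4 = 3.
Cage b needs product 32; hence r3c1 = 2.
The 3 cells of cage b must have product 32; hence r3c2 = 4.
Row 3 now contains 4; hence r3c4 = 1.
The 3 cells of cage b must have product 32, which forces r4c1 = 4.
Column 4 now contains 1; hence r4c4 = 2.
Row 1 already has 3, which forces r1c2 = 2.
2 is placed in row 1; hence r1c3 = 4.
Column 1 already has 2, leaving r2c1 = 3.
The 3 cells of cage c must have product 6, leaving r2c2 = 1.
Column 3 already has 4, so r2c3 = 2.
Column 4 now contains 2; hence r2c4 = 4.
1 is placed in row 3; hence r3c3 = 3.
Column 2 now contains 1, so r4c2 = 3.
Column 3 now contains 3, so r4c3 = 1.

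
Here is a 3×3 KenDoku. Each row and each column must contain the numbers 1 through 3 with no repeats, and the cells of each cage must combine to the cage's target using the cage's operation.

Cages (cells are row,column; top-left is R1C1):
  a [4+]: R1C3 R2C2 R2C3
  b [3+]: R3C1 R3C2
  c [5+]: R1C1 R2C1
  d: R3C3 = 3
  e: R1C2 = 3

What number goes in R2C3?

2

E is a freebie, leaving R1C2 = 3.
The 3 cells of cage a must have sum 4; hence R1C3 = 1.
Cage a has sum 4; hence R2C2 = 1.
Cage a needs sum 4; hence R2C3 = 2.
Column 2 now contains 1, so R3C2 = 2.
Cage d is given, which forces R3C3 = 3.
Row 1 now contains 3, which forces R1C1 = 2.
Row 2 already has 2, so R2C1 = 3.
Row 3 already has 2, so R3C1 = 1.
Filled in: 2 3 1 / 3 1 2 / 1 2 3.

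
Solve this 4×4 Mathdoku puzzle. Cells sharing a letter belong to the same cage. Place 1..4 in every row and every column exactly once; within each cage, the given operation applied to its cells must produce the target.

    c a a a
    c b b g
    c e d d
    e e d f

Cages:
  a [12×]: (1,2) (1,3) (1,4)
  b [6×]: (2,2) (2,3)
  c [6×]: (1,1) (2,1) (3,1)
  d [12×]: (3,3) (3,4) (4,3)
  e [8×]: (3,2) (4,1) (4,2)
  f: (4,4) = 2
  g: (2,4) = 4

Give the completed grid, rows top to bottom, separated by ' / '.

2 4 1 3 / 1 3 2 4 / 3 2 4 1 / 4 1 3 2

Cage g is a single given cell; hence (2,4) = 4.
Cage f is given, so (4,4) = 2.
Cage e has product 8, which forces (3,2) = 2.
Column 2 now contains 2, which forces (2,2) = 3.
Cage b needs two cells with product 6, which forces (2,3) = 2.
The 3 cells of cage c must have product 6, so (1,1) = 2.
2 is placed in row 2, which forces (2,1) = 1.
Cage c needs product 6; hence (3,1) = 3.
Row 3 now contains 3, leaving (3,4) = 1.
Column 1 now contains 1, which forces (4,1) = 4.
4 is placed in row 4; hence (4,2) = 1.
Row 4 now contains 1; hence (4,3) = 3.
Column 2 already has 1, so (1,2) = 4.
The 3 cells of cage a must have product 12, so (1,3) = 1.
1 is placed in column 4, which forces (1,4) = 3.
Row 3 now contains 1, so (3,3) = 4.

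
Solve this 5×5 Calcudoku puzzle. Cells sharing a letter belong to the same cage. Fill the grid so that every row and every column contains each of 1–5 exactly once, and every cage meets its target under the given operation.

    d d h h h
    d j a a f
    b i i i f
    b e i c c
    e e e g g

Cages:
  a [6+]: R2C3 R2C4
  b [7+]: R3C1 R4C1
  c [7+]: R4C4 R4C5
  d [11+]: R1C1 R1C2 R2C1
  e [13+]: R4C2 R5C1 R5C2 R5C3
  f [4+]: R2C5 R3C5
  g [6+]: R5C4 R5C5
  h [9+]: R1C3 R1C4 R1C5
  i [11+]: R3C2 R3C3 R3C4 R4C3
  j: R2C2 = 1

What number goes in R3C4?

J is a freebie; hence R2C2 = 1.
Row 2 already has 1, so R2C5 = 3.
Column 5 now contains 3, which forces R3C5 = 1.
The only place for 5 in row 2 is R2C1.
The only place for 1 in row 4 is R4C3.
The only place for 4 in row 3 is R3C1.
Column 1 already has 4; hence R4C1 = 3.
The only place for 4 in row 4 is R4C2.
The 3 cells of cage d must have sum 11; hence R1C1 = 1.
Column 2 now contains 4, leaving R1C2 = 5.
Column 1 now contains 1; hence R5C1 = 2.
Column 2 now contains 5, so R5C2 = 3.
Column 2 now contains 3, leaving R3C2 = 2.
Cage e has sum 13, so R5C3 = 4.
Cage g needs two cells with sum 6; hence R5C4 = 1.
The two cells of cage g must have sum 6, leaving R5C5 = 5.
Column 3 now contains 4, leaving R2C3 = 2.
Cage a's pair has sum 6; hence R2C4 = 4.
Cage c's pair has sum 7; hence R4C4 = 5.
Column 5 already has 5, leaving R4C5 = 2.
2 is placed in column 3, leaving R1C3 = 3.
Cage h has sum 9, so R1C4 = 2.
Column 5 already has 2, which forces R1C5 = 4.
Cage i needs sum 11, which forces R3C3 = 5.
Column 4 now contains 5; hence R3C4 = 3.
Completed grid: 1 5 3 2 4 / 5 1 2 4 3 / 4 2 5 3 1 / 3 4 1 5 2 / 2 3 4 1 5.

3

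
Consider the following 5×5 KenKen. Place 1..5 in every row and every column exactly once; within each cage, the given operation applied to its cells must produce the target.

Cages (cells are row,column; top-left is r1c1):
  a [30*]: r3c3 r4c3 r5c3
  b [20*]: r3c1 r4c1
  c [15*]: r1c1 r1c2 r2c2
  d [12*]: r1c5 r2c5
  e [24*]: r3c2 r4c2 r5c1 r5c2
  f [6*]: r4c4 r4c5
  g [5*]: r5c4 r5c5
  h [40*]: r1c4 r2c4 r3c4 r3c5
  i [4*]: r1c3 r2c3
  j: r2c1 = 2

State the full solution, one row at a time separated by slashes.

1 5 4 2 3 / 2 3 1 5 4 / 5 2 3 4 1 / 4 1 5 3 2 / 3 4 2 1 5

J is a freebie; hence r2c1 = 2.
Row 1 needs a 2, and only r1c4 is open for it.
Column 4 now contains 2, which forces r4c4 = 3.
The two cells of cage f must have product 6; hence r4c5 = 2.
Row 4 now contains 2; hence r4c3 = 5.
Cage b's pair has product 20, leaving r3c1 = 5.
Row 4 already has 5, leaving r4c1 = 4.
Row 4 now contains 4, so r4c2 = 1.
The 3 cells of cage c must have product 15, so r1c1 = 1.
1 is placed in row 1, leaving r1c3 = 4.
Row 1 already has 4, leaving r1c5 = 3.
Column 3 already has 4, which forces r2c3 = 1.
Cage h needs product 40, which forces r2c4 = 5.
Column 5 already has 3, which forces r2c5 = 4.
4 is placed in column 5, leaving r3c5 = 1.
Cage e has product 24, so r5c1 = 3.
Row 5 already has 3, leaving r5c3 = 2.
Column 4 now contains 5, which forces r5c4 = 1.
Column 5 already has 1, leaving r5c5 = 5.
3 is placed in row 1; hence r1c2 = 5.
Row 2 now contains 5, which forces r2c2 = 3.
Cage e needs product 24, which forces r3c2 = 2.
Column 3 now contains 2, which forces r3c3 = 3.
Row 3 now contains 1, which forces r3c4 = 4.
Row 5 now contains 2; hence r5c2 = 4.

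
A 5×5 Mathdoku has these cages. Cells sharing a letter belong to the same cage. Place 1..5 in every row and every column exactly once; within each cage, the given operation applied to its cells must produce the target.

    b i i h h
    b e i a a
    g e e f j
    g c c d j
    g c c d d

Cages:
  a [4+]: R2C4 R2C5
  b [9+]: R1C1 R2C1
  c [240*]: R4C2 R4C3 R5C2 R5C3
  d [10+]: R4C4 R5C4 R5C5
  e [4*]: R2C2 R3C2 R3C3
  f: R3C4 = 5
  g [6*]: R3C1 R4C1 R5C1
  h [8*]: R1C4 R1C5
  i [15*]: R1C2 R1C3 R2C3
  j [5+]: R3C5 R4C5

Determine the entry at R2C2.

Cage f is a single given cell, leaving R3C4 = 5.
Row 2 needs a 2, and only R2C2 is open for it.
The 3 cells of cage e must have product 4, so R3C2 = 1.
The 3 cells of cage e must have product 4; hence R3C3 = 2.
Row 3 already has 2, which forces R3C1 = 3.
3 is placed in row 3; hence R3C5 = 4.
Cage h's pair has product 8, leaving R1C4 = 4.
Column 5 already has 4, leaving R1C5 = 2.
The two cells of cage j must have sum 5; hence R4C5 = 1.
Row 1 now contains 4; hence R1C1 = 5.
Row 1 now contains 5, so R1C2 = 3.
Row 1 already has 3, leaving R1C3 = 1.
The two cells of cage b must have sum 9, so R2C1 = 4.
Cage a's pair has sum 4, so R2C4 = 1.
Column 5 already has 1, so R2C5 = 3.
Row 4 already has 1, which forces R4C1 = 2.
Row 4 now contains 2, so R4C4 = 3.
Cage g has product 6, leaving R5C1 = 1.
Column 4 already has 3, leaving R5C4 = 2.
Cage d has sum 10, so R5C5 = 5.
Row 2 already has 3, which forces R2C3 = 5.
Cage c has product 240; hence R4C2 = 5.
Cage c needs product 240, leaving R4C3 = 4.
Row 5 now contains 5, which forces R5C2 = 4.
Cage c needs product 240, leaving R5C3 = 3.
The full grid is 5 3 1 4 2 / 4 2 5 1 3 / 3 1 2 5 4 / 2 5 4 3 1 / 1 4 3 2 5.

2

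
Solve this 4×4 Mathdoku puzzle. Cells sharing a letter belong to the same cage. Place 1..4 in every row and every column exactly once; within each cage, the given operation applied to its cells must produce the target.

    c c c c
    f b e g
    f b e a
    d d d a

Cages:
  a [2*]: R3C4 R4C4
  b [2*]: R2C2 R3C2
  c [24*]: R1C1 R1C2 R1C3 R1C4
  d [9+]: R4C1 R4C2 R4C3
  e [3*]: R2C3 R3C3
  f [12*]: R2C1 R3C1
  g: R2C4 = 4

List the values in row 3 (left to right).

4 1 3 2

Cage g is a single given cell, which forces R2C4 = 4.
4 is placed in row 2, so R2C1 = 3.
Row 2 already has 3, so R2C3 = 1.
The two cells of cage f must have product 12, so R3C1 = 4.
1 is placed in column 3, which forces R3C3 = 3.
4 is placed in column 1, so R4C1 = 2.
Row 4 already has 2, leaving R4C3 = 4.
Row 4 already has 2, so R4C4 = 1.
2 is placed in column 1; hence R1C1 = 1.
The 4 cells of cage c must have product 24, which forces R1C2 = 4.
Column 3 now contains 4; hence R1C3 = 2.
Cage c needs product 24, leaving R1C4 = 3.
Row 2 now contains 1; hence R2C2 = 2.
The two cells of cage b must have product 2, which forces R3C2 = 1.
Column 4 already has 1; hence R3C4 = 2.
Row 4 now contains 4, so R4C2 = 3.
The full grid is 1 4 2 3 / 3 2 1 4 / 4 1 3 2 / 2 3 4 1.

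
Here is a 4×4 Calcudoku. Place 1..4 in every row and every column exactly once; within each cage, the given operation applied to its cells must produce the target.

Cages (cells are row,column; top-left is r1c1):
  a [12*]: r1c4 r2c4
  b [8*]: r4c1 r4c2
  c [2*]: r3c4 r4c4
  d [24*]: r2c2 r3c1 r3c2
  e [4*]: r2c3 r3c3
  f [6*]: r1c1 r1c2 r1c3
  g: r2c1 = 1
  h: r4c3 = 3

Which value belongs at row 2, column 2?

Cage g is given, which forces r2c1 = 1.
Row 2 now contains 1; hence r2c3 = 4.
Row 2 already has 4, leaving r2c4 = 3.
4 is placed in column 3; hence r3c3 = 1.
1 is placed in row 3, which forces r3c4 = 2.
Cage h is given; hence r4c3 = 3.
Column 4 already has 2, so r4c4 = 1.
Cage f needs product 6, leaving r1c1 = 3.
The 3 cells of cage f must have product 6, leaving r1c2 = 1.
3 is placed in column 3, so r1c3 = 2.
Column 4 already has 3, so r1c4 = 4.
3 is placed in row 2, leaving r2c2 = 2.
Column 1 now contains 3; hence r3c1 = 4.
4 is placed in row 3, so r3c2 = 3.
Column 1 already has 4; hence r4c1 = 2.
2 is placed in column 2, so r4c2 = 4.
The full grid is 3 1 2 4 / 1 2 4 3 / 4 3 1 2 / 2 4 3 1.

2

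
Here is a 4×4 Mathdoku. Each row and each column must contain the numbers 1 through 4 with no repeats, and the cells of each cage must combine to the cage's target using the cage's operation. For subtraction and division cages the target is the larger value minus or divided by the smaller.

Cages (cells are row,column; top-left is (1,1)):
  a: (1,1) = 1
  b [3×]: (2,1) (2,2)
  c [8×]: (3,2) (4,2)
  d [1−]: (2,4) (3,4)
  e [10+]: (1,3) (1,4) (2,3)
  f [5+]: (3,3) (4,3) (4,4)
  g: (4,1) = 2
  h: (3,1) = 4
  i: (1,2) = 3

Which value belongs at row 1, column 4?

Cage a is given; hence (1,1) = 1.
Cage i is given; hence (1,2) = 3.
Row 1 now contains 3; hence (1,4) = 4.
1 is placed in column 1; hence (2,1) = 3.
Column 2 now contains 3, so (2,2) = 1.
3 is placed in row 2, leaving (2,3) = 4.
Row 2 already has 1, so (2,4) = 2.
Cage h is given, so (3,1) = 4.
Row 3 already has 4, which forces (3,2) = 2.
Row 3 already has 2; hence (3,3) = 1.
1 is placed in row 3, which forces (3,4) = 3.
G is a freebie, leaving (4,1) = 2.
Column 2 now contains 2, which forces (4,2) = 4.
1 is placed in column 3; hence (4,3) = 3.
Column 4 now contains 2, leaving (4,4) = 1.
Row 1 now contains 4, leaving (1,3) = 2.
Filled in: 1 3 2 4 / 3 1 4 2 / 4 2 1 3 / 2 4 3 1.

4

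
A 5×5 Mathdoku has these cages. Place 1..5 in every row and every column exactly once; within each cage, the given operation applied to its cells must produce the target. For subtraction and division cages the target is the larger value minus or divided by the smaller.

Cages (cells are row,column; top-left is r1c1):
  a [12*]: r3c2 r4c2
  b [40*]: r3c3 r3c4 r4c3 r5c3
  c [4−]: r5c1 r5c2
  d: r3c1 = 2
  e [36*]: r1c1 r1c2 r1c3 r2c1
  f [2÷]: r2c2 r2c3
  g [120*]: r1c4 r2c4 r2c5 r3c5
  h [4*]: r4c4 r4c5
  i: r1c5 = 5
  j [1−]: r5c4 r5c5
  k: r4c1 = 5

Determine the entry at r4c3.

I is a freebie, leaving r1c5 = 5.
Cage e needs product 36, leaving r2c1 = 3.
Cage d is given; hence r3c1 = 2.
K is a freebie, leaving r4c1 = 5.
Column 1 now contains 5, leaving r5c1 = 1.
Row 5 now contains 1, which forces r5c2 = 5.
Column 1 now contains 1, leaving r1c1 = 4.
The 4 cells of cage g must have product 120, so r2c4 = 5.
Cage b needs product 40, so r3c3 = 5.
In row 1, 2 can only go at r1c4, so r1c4 = 2.
Cage g has product 120; hence r2c5 = 4.
The 4 cells of cage g must have product 120, which forces r3c5 = 3.
4 is placed in column 5, leaving r4c5 = 1.
Column 5 now contains 3, so r5c5 = 2.
Row 3 already has 3; hence r3c2 = 4.
Cage b has product 40, leaving r3c4 = 1.
Cage a's pair has product 12, leaving r4c2 = 3.
Cage b has product 40, so r4c3 = 2.
Row 4 already has 1, which forces r4c4 = 4.
Row 5 already has 2, leaving r5c3 = 4.
Cage j needs two cells with difference 1, so r5c4 = 3.
Column 2 already has 3; hence r1c2 = 1.
Cage e needs product 36, which forces r1c3 = 3.
Cage f's pair has quotient 2, leaving r2c2 = 2.
Column 3 already has 2, which forces r2c3 = 1.
The full grid is 4 1 3 2 5 / 3 2 1 5 4 / 2 4 5 1 3 / 5 3 2 4 1 / 1 5 4 3 2.

2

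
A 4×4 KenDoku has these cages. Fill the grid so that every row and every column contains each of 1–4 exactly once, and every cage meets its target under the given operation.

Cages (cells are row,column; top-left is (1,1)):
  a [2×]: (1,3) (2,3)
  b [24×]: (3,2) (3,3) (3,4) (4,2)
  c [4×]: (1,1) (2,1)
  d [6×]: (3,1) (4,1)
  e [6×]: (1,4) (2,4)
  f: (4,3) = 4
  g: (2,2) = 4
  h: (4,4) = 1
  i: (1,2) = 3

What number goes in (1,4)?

2

I is a freebie, which forces (1,2) = 3.
3 is placed in row 1, leaving (1,4) = 2.
G is a freebie, so (2,2) = 4.
2 is placed in column 4, leaving (2,4) = 3.
Cage f is given, leaving (4,3) = 4.
Cage h is given; hence (4,4) = 1.
Cage c's pair has product 4, so (1,1) = 4.
2 is placed in row 1, which forces (1,3) = 1.
Row 2 already has 4, leaving (2,1) = 1.
The two cells of cage a must have product 2, which forces (2,3) = 2.
Cage b needs product 24; hence (3,2) = 1.
Cage b needs product 24, leaving (3,3) = 3.
Column 4 now contains 1, which forces (3,4) = 4.
Row 4 already has 1, leaving (4,2) = 2.
Row 3 already has 3; hence (3,1) = 2.
Row 4 now contains 2, so (4,1) = 3.
Filled in: 4 3 1 2 / 1 4 2 3 / 2 1 3 4 / 3 2 4 1.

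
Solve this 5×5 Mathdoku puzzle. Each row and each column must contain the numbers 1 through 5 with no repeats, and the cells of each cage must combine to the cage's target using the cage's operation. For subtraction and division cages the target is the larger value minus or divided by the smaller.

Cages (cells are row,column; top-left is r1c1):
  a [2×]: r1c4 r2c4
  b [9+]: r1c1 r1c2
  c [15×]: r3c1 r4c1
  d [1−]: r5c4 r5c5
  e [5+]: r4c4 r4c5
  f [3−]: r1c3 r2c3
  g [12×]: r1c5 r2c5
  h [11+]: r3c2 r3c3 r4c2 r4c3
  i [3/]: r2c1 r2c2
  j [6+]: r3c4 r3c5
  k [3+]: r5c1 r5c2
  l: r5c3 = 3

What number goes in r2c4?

2

L is a freebie, so r5c3 = 3.
The only place for 3 in row 1 is r1c5.
3 is placed in column 5, so r2c5 = 4.
The only place for 1 in row 1 is r1c4.
1 is placed in column 4, which forces r2c4 = 2.
Column 4 already has 2; hence r5c4 = 4.
Column 4 already has 4, so r3c4 = 5.
Cage j needs two cells with sum 6, leaving r3c5 = 1.
Column 4 already has 4; hence r4c4 = 3.
Cage e needs two cells with sum 5, so r4c5 = 2.
The two cells of cage d must have difference 1, leaving r5c5 = 5.
Row 3 now contains 5, leaving r3c1 = 3.
Row 4 already has 3; hence r4c1 = 5.
Column 1 now contains 5, which forces r1c1 = 4.
Cage b needs two cells with sum 9, so r1c2 = 5.
Row 1 now contains 4, so r1c3 = 2.
Column 1 already has 3, so r2c1 = 1.
Cage i needs two cells with quotient 3, so r2c2 = 3.
Row 2 now contains 1, so r2c3 = 5.
2 is placed in column 3; hence r3c3 = 4.
4 is placed in column 3, leaving r4c3 = 1.
Column 1 already has 1, leaving r5c1 = 2.
Row 5 now contains 2; hence r5c2 = 1.
4 is placed in row 3; hence r3c2 = 2.
Row 4 now contains 1; hence r4c2 = 4.
The full grid is 4 5 2 1 3 / 1 3 5 2 4 / 3 2 4 5 1 / 5 4 1 3 2 / 2 1 3 4 5.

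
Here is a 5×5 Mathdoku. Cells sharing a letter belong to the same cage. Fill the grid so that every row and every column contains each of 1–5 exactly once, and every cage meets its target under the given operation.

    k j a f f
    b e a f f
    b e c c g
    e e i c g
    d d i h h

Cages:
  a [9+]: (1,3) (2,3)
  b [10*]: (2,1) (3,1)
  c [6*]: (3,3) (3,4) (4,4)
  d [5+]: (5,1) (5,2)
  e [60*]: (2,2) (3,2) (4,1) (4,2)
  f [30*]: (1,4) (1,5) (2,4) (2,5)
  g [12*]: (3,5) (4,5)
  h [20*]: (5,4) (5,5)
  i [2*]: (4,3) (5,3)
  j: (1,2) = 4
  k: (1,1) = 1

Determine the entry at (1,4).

Cage k is given, leaving (1,1) = 1.
J is a freebie; hence (1,2) = 4.
Row 1 now contains 4, so (1,3) = 5.
5 is placed in column 3, leaving (2,3) = 4.
Row 2 needs a 3, and only (2,2) is open for it.
In row 2, 2 can only go at (2,1), so (2,1) = 2.
2 is placed in column 1, so (3,1) = 5.
Row 3 already has 5, so (3,2) = 1.
2 is placed in column 1, so (4,1) = 4.
1 is placed in column 2; hence (4,2) = 5.
Row 4 already has 4; hence (4,5) = 3.
Column 1 now contains 4, so (5,1) = 3.
1 is placed in column 2, which forces (5,2) = 2.
2 is placed in row 5; hence (5,3) = 1.
Cage f has product 30, which forces (1,4) = 3.
3 is placed in column 5, which forces (1,5) = 2.
Column 4 already has 3, so (3,4) = 2.
3 is placed in column 5, leaving (3,5) = 4.
1 is placed in column 3, which forces (4,3) = 2.
Cage c has product 6, so (4,4) = 1.
4 is placed in column 5, leaving (5,5) = 5.
Column 4 already has 1; hence (2,4) = 5.
Column 5 already has 5, leaving (2,5) = 1.
Row 3 now contains 2; hence (3,3) = 3.
5 is placed in row 5, so (5,4) = 4.
Filled in: 1 4 5 3 2 / 2 3 4 5 1 / 5 1 3 2 4 / 4 5 2 1 3 / 3 2 1 4 5.

3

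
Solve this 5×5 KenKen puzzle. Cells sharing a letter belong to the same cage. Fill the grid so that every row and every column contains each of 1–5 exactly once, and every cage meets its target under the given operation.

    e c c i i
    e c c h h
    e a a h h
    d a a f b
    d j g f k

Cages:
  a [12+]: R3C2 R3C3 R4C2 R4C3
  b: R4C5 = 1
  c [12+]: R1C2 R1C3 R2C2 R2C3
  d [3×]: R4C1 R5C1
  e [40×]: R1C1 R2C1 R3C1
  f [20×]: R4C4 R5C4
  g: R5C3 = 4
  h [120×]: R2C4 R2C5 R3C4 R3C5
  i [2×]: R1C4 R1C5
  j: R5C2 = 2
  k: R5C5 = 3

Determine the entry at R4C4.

4

Cage b is a single given cell; hence R4C5 = 1.
Cage j is a single given cell, leaving R5C2 = 2.
Cage g is a single given cell, so R5C3 = 4.
4 is placed in row 5, which forces R5C4 = 5.
Cage k is a single given cell, so R5C5 = 3.
The two cells of cage i must have product 2, so R1C4 = 1.
1 is placed in column 5, which forces R1C5 = 2.
Row 4 now contains 1; hence R4C1 = 3.
Column 4 already has 5; hence R4C4 = 4.
Row 5 already has 3, which forces R5C1 = 1.
Cage a needs sum 12, so R3C2 = 4.
Cage a has sum 12; hence R3C3 = 1.
4 is placed in row 3, which forces R3C5 = 5.
Row 4 already has 4, so R4C2 = 5.
The 4 cells of cage a must have sum 12, leaving R4C3 = 2.
5 is placed in column 2; hence R1C2 = 3.
Cage c needs sum 12; hence R1C3 = 5.
The 4 cells of cage c must have sum 12; hence R2C2 = 1.
Column 3 now contains 2, leaving R2C3 = 3.
Row 2 now contains 3; hence R2C4 = 2.
5 is placed in column 5; hence R2C5 = 4.
Row 3 now contains 5, which forces R3C1 = 2.
Column 4 already has 2, so R3C4 = 3.
Row 1 now contains 5, so R1C1 = 4.
Row 2 now contains 4, which forces R2C1 = 5.
Completed grid: 4 3 5 1 2 / 5 1 3 2 4 / 2 4 1 3 5 / 3 5 2 4 1 / 1 2 4 5 3.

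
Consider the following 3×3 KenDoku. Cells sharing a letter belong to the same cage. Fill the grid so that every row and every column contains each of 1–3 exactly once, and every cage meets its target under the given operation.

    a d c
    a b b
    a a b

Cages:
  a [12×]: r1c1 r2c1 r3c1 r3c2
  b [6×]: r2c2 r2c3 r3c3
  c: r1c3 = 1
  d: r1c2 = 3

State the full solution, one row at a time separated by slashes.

D is a freebie; hence r1c2 = 3.
Cage c is a single given cell, which forces r1c3 = 1.
Cage a needs product 12; hence r3c2 = 2.
Row 3 now contains 2, which forces r3c3 = 3.
1 is placed in row 1, leaving r1c1 = 2.
Cage a has product 12; hence r2c1 = 3.
Column 2 already has 2, which forces r2c2 = 1.
Column 3 already has 3; hence r2c3 = 2.
3 is placed in row 3, so r3c1 = 1.

2 3 1 / 3 1 2 / 1 2 3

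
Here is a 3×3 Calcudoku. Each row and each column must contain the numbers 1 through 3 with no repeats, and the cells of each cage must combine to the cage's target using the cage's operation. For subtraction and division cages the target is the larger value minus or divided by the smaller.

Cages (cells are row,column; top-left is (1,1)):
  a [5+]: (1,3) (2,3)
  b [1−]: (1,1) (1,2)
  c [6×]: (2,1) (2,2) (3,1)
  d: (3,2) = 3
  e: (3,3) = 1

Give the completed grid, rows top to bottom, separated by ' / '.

Cage d is given; hence (3,2) = 3.
Cage e is given, so (3,3) = 1.
Cage c needs product 6, so (2,1) = 3.
Cage c has product 6, leaving (2,2) = 1.
3 is placed in row 2, which forces (2,3) = 2.
Row 3 now contains 1, leaving (3,1) = 2.
Column 1 now contains 2, leaving (1,1) = 1.
Column 2 already has 1; hence (1,2) = 2.
Column 3 already has 2, leaving (1,3) = 3.

1 2 3 / 3 1 2 / 2 3 1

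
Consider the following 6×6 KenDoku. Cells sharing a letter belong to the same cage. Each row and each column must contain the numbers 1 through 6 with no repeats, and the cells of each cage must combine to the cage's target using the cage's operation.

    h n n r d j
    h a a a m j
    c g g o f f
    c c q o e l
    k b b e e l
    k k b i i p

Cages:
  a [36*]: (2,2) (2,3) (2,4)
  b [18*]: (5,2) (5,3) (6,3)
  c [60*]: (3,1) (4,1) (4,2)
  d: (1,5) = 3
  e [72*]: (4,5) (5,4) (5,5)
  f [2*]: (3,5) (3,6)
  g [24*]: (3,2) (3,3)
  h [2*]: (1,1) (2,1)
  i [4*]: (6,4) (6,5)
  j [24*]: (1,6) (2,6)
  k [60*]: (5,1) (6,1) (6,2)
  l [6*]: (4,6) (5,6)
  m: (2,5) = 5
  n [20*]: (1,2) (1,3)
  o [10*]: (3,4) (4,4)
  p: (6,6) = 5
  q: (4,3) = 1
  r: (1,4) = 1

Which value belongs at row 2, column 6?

R is a freebie; hence (1,4) = 1.
Cage d is a single given cell, so (1,5) = 3.
M is a freebie, leaving (2,5) = 5.
Cage q is given, which forces (4,3) = 1.
1 is placed in column 4, which forces (6,4) = 4.
Row 6 now contains 4, leaving (6,5) = 1.
Cage p is given, so (6,6) = 5.
Row 1 now contains 1, leaving (1,1) = 2.
Cage h's pair has product 2, leaving (2,1) = 1.
Column 5 now contains 1, leaving (3,5) = 2.
Cage f's pair has product 2, leaving (3,6) = 1.
Cage k has product 60, leaving (5,1) = 5.
2 is placed in column 1, leaving (6,1) = 6.
Row 6 now contains 6; hence (6,2) = 2.
Row 6 now contains 6, so (6,3) = 3.
2 is placed in row 3, leaving (3,4) = 5.
The 3 cells of cage c must have product 60, so (4,2) = 5.
Cage o needs two cells with product 10, so (4,4) = 2.
Row 4 now contains 2; hence (4,6) = 3.
The 3 cells of cage e must have product 72, leaving (5,4) = 3.
Column 6 now contains 3, leaving (5,6) = 2.
Column 2 already has 5, leaving (1,2) = 4.
Cage n needs two cells with product 20, which forces (1,3) = 5.
Row 1 now contains 4, which forces (1,6) = 6.
Cage a has product 36; hence (2,2) = 3.
Cage a has product 36, so (2,3) = 2.
Column 4 already has 3; hence (2,4) = 6.
Column 6 now contains 6, leaving (2,6) = 4.
The 3 cells of cage c must have product 60, leaving (3,1) = 3.
Column 2 already has 4; hence (3,2) = 6.
Row 3 already has 6; hence (3,3) = 4.
Row 4 already has 3; hence (4,1) = 4.
Row 4 now contains 4, so (4,5) = 6.
3 is placed in row 5, leaving (5,2) = 1.
Row 5 already has 2, which forces (5,3) = 6.
Column 5 already has 6, leaving (5,5) = 4.
The full grid is 2 4 5 1 3 6 / 1 3 2 6 5 4 / 3 6 4 5 2 1 / 4 5 1 2 6 3 / 5 1 6 3 4 2 / 6 2 3 4 1 5.

4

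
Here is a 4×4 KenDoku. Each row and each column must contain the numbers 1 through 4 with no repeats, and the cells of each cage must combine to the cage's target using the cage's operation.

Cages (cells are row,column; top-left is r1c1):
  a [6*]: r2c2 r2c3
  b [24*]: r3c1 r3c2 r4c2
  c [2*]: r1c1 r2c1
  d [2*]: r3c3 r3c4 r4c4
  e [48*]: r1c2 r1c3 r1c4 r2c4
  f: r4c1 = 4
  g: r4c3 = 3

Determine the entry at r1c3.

4

Cage d needs product 2; hence r3c3 = 1.
Cage d has product 2, which forces r3c4 = 2.
Cage f is given, so r4c1 = 4.
Cage g is a single given cell, which forces r4c3 = 3.
Cage d has product 2; hence r4c4 = 1.
Cage e has product 48; hence r1c2 = 1.
Cage e needs product 48, so r1c3 = 4.
Cage e needs product 48, leaving r1c4 = 3.
Cage a needs two cells with product 6, which forces r2c2 = 3.
Column 3 already has 3, leaving r2c3 = 2.
2 is placed in column 4, leaving r2c4 = 4.
Column 1 now contains 4, which forces r3c1 = 3.
Cage b needs product 24, so r3c2 = 4.
Row 4 now contains 3; hence r4c2 = 2.
1 is placed in row 1, so r1c1 = 2.
Row 2 now contains 2, which forces r2c1 = 1.
The full grid is 2 1 4 3 / 1 3 2 4 / 3 4 1 2 / 4 2 3 1.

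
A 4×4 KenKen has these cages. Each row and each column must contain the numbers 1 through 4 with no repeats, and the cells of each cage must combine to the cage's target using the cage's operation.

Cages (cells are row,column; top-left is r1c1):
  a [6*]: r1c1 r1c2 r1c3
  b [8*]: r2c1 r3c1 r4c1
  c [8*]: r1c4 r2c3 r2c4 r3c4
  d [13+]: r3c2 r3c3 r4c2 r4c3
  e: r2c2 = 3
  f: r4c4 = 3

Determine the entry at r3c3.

3

E is a freebie, which forces r2c2 = 3.
Cage c has product 8, so r2c3 = 1.
F is a freebie, leaving r4c4 = 3.
Cage d has sum 13; hence r3c2 = 4.
Cage d needs sum 13, so r3c3 = 3.
Cage d has sum 13, which forces r4c2 = 2.
Cage d needs sum 13; hence r4c3 = 4.
Cage a needs product 6; hence r1c1 = 3.
Column 2 already has 2, leaving r1c2 = 1.
Column 3 already has 3; hence r1c3 = 2.
2 is placed in row 1, leaving r1c4 = 4.
The 3 cells of cage b must have product 8, leaving r2c1 = 4.
Column 4 already has 4, which forces r2c4 = 2.
Cage b needs product 8, so r3c1 = 2.
2 is placed in column 4, leaving r3c4 = 1.
Row 4 now contains 4; hence r4c1 = 1.
Completed grid: 3 1 2 4 / 4 3 1 2 / 2 4 3 1 / 1 2 4 3.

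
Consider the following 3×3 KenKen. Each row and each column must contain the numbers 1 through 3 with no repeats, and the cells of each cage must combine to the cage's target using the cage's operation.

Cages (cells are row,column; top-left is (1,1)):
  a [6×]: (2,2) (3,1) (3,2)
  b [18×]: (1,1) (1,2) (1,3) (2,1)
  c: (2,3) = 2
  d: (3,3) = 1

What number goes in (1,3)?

The 4 cells of cage b must have product 18; hence (2,1) = 3.
C is a freebie; hence (2,3) = 2.
Cage d is a single given cell; hence (3,3) = 1.
Column 3 now contains 1, leaving (1,3) = 3.
2 is placed in row 2; hence (2,2) = 1.
1 is placed in row 3; hence (3,1) = 2.
Cage a needs product 6, which forces (3,2) = 3.
2 is placed in column 1; hence (1,1) = 1.
1 is placed in column 2; hence (1,2) = 2.
Filled in: 1 2 3 / 3 1 2 / 2 3 1.

3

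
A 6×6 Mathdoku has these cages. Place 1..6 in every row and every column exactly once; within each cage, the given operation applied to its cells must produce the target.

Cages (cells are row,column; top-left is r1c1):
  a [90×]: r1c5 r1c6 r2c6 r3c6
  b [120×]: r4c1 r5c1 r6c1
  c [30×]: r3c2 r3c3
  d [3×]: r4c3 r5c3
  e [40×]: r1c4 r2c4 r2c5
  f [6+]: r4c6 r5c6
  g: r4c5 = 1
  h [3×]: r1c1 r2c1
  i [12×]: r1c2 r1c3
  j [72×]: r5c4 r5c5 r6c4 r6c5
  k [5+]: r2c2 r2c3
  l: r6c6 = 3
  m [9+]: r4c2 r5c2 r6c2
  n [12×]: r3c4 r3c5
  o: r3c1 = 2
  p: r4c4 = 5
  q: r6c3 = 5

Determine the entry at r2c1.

Cage o is given, so r3c1 = 2.
Cage p is given, so r4c4 = 5.
G is a freebie, leaving r4c5 = 1.
Cage q is a single given cell, so r6c3 = 5.
Cage l is given, which forces r6c6 = 3.
The 4 cells of cage a must have product 90, which forces r1c5 = 3.
Cage e needs product 40; hence r2c5 = 5.
The two cells of cage c must have product 30; hence r3c2 = 5.
Column 3 already has 5; hence r3c3 = 6.
Column 5 now contains 3, so r3c5 = 4.
Row 3 now contains 6, so r3c6 = 1.
1 is placed in row 4, leaving r4c3 = 3.
Cage b has product 120, which forces r5c1 = 5.
Cage d needs two cells with product 3, so r5c3 = 1.
3 is placed in row 1; hence r1c1 = 1.
The two cells of cage i must have product 12; hence r1c2 = 6.
Cage i needs two cells with product 12, which forces r1c3 = 2.
2 is placed in row 1, which forces r1c4 = 4.
Cage a has product 90, leaving r1c6 = 5.
The two cells of cage h must have product 3; hence r2c1 = 3.
Row 2 already has 3; hence r2c2 = 1.
Column 3 already has 2, so r2c3 = 4.
Column 4 already has 4, leaving r2c4 = 2.
1 is placed in column 6, so r2c6 = 6.
Row 3 already has 4; hence r3c4 = 3.
Column 4 already has 3; hence r5c4 = 6.
The 4 cells of cage j must have product 72, leaving r5c5 = 2.
Row 5 already has 2, so r5c6 = 4.
Column 4 now contains 2, which forces r6c4 = 1.
Cage j has product 72, which forces r6c5 = 6.
Cage b has product 120, which forces r4c1 = 6.
Column 6 now contains 4, which forces r4c6 = 2.
Row 5 already has 2, which forces r5c2 = 3.
6 is placed in row 6, which forces r6c1 = 4.
Row 6 already has 4, so r6c2 = 2.
2 is placed in row 4, which forces r4c2 = 4.
Completed grid: 1 6 2 4 3 5 / 3 1 4 2 5 6 / 2 5 6 3 4 1 / 6 4 3 5 1 2 / 5 3 1 6 2 4 / 4 2 5 1 6 3.

3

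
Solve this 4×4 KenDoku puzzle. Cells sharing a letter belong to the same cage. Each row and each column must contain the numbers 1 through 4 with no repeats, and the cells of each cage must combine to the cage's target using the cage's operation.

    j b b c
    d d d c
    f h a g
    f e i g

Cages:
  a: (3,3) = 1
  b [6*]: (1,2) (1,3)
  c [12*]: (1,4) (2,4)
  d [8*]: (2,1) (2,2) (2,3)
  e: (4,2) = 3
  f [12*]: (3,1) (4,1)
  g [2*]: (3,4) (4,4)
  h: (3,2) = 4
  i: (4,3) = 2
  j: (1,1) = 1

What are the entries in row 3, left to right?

3 4 1 2

J is a freebie, which forces (1,1) = 1.
Cage h is a single given cell, which forces (3,2) = 4.
Cage a is given, which forces (3,3) = 1.
Row 3 now contains 1, which forces (3,4) = 2.
Cage e is given; hence (4,2) = 3.
Cage i is a single given cell, so (4,3) = 2.
Column 4 now contains 2, leaving (4,4) = 1.
3 is placed in column 2; hence (1,2) = 2.
2 is placed in column 3; hence (1,3) = 3.
3 is placed in row 1, leaving (1,4) = 4.
The 3 cells of cage d must have product 8; hence (2,1) = 2.
Cage d has product 8, so (2,2) = 1.
2 is placed in column 3; hence (2,3) = 4.
Column 4 already has 4; hence (2,4) = 3.
Row 3 now contains 4; hence (3,1) = 3.
Row 4 now contains 3, which forces (4,1) = 4.
Completed grid: 1 2 3 4 / 2 1 4 3 / 3 4 1 2 / 4 3 2 1.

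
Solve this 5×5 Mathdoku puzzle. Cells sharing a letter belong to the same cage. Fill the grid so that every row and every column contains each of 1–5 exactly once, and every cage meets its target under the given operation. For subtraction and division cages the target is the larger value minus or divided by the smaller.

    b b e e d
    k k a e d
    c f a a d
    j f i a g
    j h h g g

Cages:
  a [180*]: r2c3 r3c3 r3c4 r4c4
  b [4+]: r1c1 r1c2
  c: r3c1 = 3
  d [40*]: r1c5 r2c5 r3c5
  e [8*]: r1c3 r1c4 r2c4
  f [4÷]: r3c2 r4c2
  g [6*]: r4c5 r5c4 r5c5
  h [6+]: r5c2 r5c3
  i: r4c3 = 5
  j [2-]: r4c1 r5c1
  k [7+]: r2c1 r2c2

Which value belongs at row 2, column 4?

Cage c is a single given cell; hence r3c1 = 3.
I is a freebie; hence r4c3 = 5.
Column 1 already has 3; hence r1c1 = 1.
The two cells of cage b must have sum 4, leaving r1c2 = 3.
Cage a needs product 180, so r2c3 = 3.
5 is placed in column 3; hence r3c3 = 4.
Cage a needs product 180, leaving r3c4 = 5.
Row 3 now contains 5, so r3c5 = 2.
Cage a has product 180, so r4c4 = 3.
Row 4 already has 3; hence r4c5 = 1.
1 is placed in column 5, leaving r5c5 = 3.
4 is placed in column 3, so r1c3 = 2.
Cage e has product 8; hence r1c4 = 4.
4 is placed in row 1, which forces r1c5 = 5.
Cage e has product 8, leaving r2c4 = 1.
Column 5 already has 5; hence r2c5 = 4.
Row 3 already has 4, which forces r3c2 = 1.
Row 4 now contains 1, leaving r4c2 = 4.
Column 2 already has 4, so r5c2 = 5.
Column 3 already has 2, which forces r5c3 = 1.
The 3 cells of cage g must have product 6, leaving r5c4 = 2.
Cage k's pair has sum 7, which forces r2c1 = 5.
5 is placed in column 2, which forces r2c2 = 2.
4 is placed in row 4, leaving r4c1 = 2.
Row 5 already has 2, which forces r5c1 = 4.
Filled in: 1 3 2 4 5 / 5 2 3 1 4 / 3 1 4 5 2 / 2 4 5 3 1 / 4 5 1 2 3.

1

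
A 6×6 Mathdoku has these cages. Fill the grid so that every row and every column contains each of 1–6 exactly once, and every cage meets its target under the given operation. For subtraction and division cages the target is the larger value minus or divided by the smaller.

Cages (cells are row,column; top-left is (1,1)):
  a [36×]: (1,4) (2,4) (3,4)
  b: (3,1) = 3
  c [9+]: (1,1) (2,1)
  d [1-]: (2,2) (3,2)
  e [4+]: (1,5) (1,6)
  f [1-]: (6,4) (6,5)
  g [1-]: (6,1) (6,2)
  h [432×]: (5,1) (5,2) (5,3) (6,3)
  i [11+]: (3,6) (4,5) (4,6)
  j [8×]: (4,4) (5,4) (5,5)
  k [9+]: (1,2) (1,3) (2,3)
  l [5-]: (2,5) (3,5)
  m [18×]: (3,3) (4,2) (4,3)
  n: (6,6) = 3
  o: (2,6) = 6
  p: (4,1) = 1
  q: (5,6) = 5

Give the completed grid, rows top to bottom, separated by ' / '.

4 2 5 6 3 1 / 5 4 2 3 1 6 / 3 5 1 2 6 4 / 1 6 3 4 5 2 / 6 3 4 1 2 5 / 2 1 6 5 4 3

Cage o is given, so (2,6) = 6.
B is a freebie, so (3,1) = 3.
P is a freebie, which forces (4,1) = 1.
Cage q is a single given cell, which forces (5,6) = 5.
Cage h has product 432, which forces (6,3) = 6.
Cage n is a single given cell, so (6,6) = 3.
The two cells of cage e must have sum 4; hence (1,5) = 3.
Column 6 now contains 3; hence (1,6) = 1.
Row 2 already has 6; hence (2,5) = 1.
Column 3 already has 6; hence (3,3) = 1.
Cage l needs two cells with difference 5; hence (3,5) = 6.
The 3 cells of cage m must have product 18; hence (4,2) = 6.
Cage m needs product 18, so (4,3) = 3.
Column 5 already has 6, so (4,5) = 5.
Column 3 now contains 3; hence (5,3) = 4.
Row 5 already has 4, which forces (5,5) = 2.
Column 5 now contains 2, leaving (6,5) = 4.
The 3 cells of cage k must have sum 9, leaving (1,2) = 2.
Cage k has sum 9; hence (1,3) = 5.
Cage a has product 36, which forces (1,4) = 6.
Cage k needs sum 9, leaving (2,3) = 2.
Cage a has product 36, so (2,4) = 3.
6 is placed in row 3, which forces (3,4) = 2.
Row 3 already has 2, so (3,6) = 4.
Cage j has product 8; hence (4,4) = 4.
4 is placed in column 6, leaving (4,6) = 2.
Row 5 already has 4, which forces (5,1) = 6.
Row 5 already has 4, leaving (5,2) = 3.
2 is placed in row 5, so (5,4) = 1.
Cage g's pair has difference 1, leaving (6,1) = 2.
Cage g's pair has difference 1, so (6,2) = 1.
Cage f's pair has difference 1; hence (6,4) = 5.
Row 1 already has 5, so (1,1) = 4.
Cage c needs two cells with sum 9, leaving (2,1) = 5.
The two cells of cage d must have difference 1, leaving (2,2) = 4.
Row 3 now contains 4; hence (3,2) = 5.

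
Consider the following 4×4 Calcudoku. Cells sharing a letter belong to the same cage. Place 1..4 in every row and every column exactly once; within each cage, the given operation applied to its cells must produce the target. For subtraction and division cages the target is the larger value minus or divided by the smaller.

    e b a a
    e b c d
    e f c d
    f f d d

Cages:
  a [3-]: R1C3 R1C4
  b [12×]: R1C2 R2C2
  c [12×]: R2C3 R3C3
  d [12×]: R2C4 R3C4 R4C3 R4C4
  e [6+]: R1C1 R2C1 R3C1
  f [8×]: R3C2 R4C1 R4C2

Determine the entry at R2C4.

2

Row 1 needs a 2, and only R1C1 is open for it.
The only place for 3 in row 1 is R1C2.
3 is placed in column 2, so R2C2 = 4.
4 is placed in row 2, which forces R2C3 = 3.
3 is placed in column 3, which forces R3C3 = 4.
4 is placed in column 3; hence R1C3 = 1.
Cage a's pair has difference 3; hence R1C4 = 4.
3 is placed in row 2, leaving R2C1 = 1.
Row 2 already has 1, leaving R2C4 = 2.
Cage e needs sum 6; hence R3C1 = 3.
3 is placed in row 3, leaving R3C4 = 1.
The 3 cells of cage f must have product 8, which forces R4C1 = 4.
Column 3 now contains 1; hence R4C3 = 2.
Column 4 already has 1, which forces R4C4 = 3.
Row 3 already has 1; hence R3C2 = 2.
Row 4 now contains 2, leaving R4C2 = 1.
Completed grid: 2 3 1 4 / 1 4 3 2 / 3 2 4 1 / 4 1 2 3.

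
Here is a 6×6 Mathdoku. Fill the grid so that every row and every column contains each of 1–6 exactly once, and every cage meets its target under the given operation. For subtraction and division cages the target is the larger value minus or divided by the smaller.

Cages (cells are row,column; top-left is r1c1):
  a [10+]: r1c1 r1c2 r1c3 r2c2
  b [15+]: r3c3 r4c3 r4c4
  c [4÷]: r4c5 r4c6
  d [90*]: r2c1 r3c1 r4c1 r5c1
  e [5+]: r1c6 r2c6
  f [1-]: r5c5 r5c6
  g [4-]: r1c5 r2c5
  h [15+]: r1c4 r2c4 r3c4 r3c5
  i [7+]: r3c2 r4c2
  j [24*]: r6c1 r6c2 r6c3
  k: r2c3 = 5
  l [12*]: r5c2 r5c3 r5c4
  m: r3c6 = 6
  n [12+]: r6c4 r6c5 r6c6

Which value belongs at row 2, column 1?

6

Cage k is given, so r2c3 = 5.
Cage m is a single given cell, leaving r3c6 = 6.
Row 3 already has 6, leaving r3c3 = 4.
Cage b needs sum 15, which forces r4c3 = 6.
The 3 cells of cage b must have sum 15, leaving r4c4 = 5.
The only place for 2 in row 4 is r4c2.
Cage i's pair has sum 7, leaving r3c2 = 5.
Cage d has product 90, so r2c1 = 6.
6 is placed in row 2, so r2c4 = 4.
The 4 cells of cage d must have product 90, which forces r5c1 = 5.
4 is placed in column 4; hence r1c4 = 6.
Row 1 now contains 6, leaving r1c5 = 5.
Cage g needs two cells with difference 4, so r2c5 = 1.
1 is placed in column 5, which forces r4c5 = 4.
Row 4 now contains 4; hence r4c6 = 1.
Column 5 already has 4, so r6c5 = 6.
1 is placed in row 2; hence r2c2 = 3.
Row 2 now contains 3, leaving r2c6 = 2.
Cage d has product 90, leaving r3c1 = 1.
Row 4 already has 1; hence r4c1 = 3.
Column 2 already has 3, leaving r6c2 = 4.
Row 6 already has 4, so r6c6 = 5.
Cage a has sum 10, so r1c1 = 4.
4 is placed in column 2, so r1c2 = 1.
The 4 cells of cage a must have sum 10, so r1c3 = 2.
Column 6 now contains 2, leaving r1c6 = 3.
4 is placed in column 2, which forces r5c2 = 6.
Column 3 now contains 2; hence r5c3 = 1.
1 is placed in row 5; hence r5c4 = 2.
Row 5 now contains 2, so r5c5 = 3.
Column 6 already has 3, leaving r5c6 = 4.
Row 6 already has 4, leaving r6c1 = 2.
The 3 cells of cage j must have product 24, leaving r6c3 = 3.
Cage n needs sum 12; hence r6c4 = 1.
Column 4 already has 2, which forces r3c4 = 3.
Column 5 now contains 3, so r3c5 = 2.
The full grid is 4 1 2 6 5 3 / 6 3 5 4 1 2 / 1 5 4 3 2 6 / 3 2 6 5 4 1 / 5 6 1 2 3 4 / 2 4 3 1 6 5.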